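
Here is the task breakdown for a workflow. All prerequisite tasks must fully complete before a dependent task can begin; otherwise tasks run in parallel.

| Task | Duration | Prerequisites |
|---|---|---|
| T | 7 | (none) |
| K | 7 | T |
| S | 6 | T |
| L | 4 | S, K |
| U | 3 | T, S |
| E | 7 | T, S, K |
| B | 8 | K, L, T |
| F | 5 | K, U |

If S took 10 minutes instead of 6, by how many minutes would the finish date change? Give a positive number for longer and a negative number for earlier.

3

Baseline: T→K→L→B = 7+7+4+8 = 26 → 26 minutes.
S has 1 minute of float (longest path through it is 25).
New critical path: T→S→L→B = 7+10+4+8 = 29 ⇒ 29 minutes.
Change in finish: 29 − 26 = +3 minutes.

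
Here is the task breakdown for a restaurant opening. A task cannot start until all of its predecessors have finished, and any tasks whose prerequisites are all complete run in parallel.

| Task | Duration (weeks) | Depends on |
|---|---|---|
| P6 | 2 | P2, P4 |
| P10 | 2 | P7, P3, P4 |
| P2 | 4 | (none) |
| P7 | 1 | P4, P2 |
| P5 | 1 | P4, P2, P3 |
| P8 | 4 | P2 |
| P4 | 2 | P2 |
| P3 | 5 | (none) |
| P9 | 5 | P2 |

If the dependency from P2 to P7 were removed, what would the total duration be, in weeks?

Original critical path: P2→P4→P7→P10 = 4+2+1+2 = 9 ⇒ 9 weeks.
Dropping P2→P7 doesn't change P7's earliest start (6); another predecessor still binds.
New critical path: P2→P4→P7→P10 = 4+2+1+2 = 9 ⇒ 9 weeks.

9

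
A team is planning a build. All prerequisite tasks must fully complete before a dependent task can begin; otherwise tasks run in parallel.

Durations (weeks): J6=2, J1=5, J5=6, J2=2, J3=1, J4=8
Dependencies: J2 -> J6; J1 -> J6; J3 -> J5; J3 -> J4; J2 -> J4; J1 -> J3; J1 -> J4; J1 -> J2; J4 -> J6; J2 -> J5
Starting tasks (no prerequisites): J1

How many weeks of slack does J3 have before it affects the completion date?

The longest chain is J1→J2→J4→J6 = 5+2+8+2 = 17; overall finish 17 weeks.
Longest path through J3: 16 weeks (earliest finish 6, latest finish 7).
Slack of J3 = 6 − 5 = 1 week.

1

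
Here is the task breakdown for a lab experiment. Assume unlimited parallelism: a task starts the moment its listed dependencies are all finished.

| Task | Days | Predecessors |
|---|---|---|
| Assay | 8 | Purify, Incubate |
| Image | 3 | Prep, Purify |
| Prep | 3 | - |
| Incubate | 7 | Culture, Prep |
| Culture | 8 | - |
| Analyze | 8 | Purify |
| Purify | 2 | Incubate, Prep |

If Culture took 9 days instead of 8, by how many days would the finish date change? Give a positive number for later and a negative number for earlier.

1

As given, the longest chain is Culture→Incubate→Purify→Assay = 8+7+2+8 = 25, so the finish is 25 days.
Culture lies on that path, so at 9 days the path becomes 26 days.
No other chain overtakes it, so the finish is 26 days.
Change in finish: 26 − 25 = +1 days.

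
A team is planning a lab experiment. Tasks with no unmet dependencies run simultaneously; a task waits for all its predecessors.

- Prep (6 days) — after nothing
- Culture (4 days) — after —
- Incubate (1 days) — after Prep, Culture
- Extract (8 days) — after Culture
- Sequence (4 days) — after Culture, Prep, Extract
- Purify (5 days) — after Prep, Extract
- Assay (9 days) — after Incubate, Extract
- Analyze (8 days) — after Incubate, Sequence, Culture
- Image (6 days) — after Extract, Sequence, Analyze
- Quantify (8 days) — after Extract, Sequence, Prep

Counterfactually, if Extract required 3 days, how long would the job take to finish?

Actual critical path: Culture→Extract→Sequence→Analyze→Image = 4+8+4+8+6 = 30 ⇒ 30 days.
Since Extract is critical, the -5 change carries straight to that chain (now 25 days).
No other chain overtakes it, so the finish is 25 days.

25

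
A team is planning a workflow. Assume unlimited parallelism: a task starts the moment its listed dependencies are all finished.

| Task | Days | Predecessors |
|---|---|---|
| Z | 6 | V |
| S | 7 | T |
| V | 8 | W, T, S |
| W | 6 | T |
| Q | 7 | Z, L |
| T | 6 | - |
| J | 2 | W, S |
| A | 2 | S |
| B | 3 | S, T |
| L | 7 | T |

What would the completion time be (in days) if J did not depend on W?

34

With the dependency in place, T→S→V→Z→Q = 6+7+8+6+7 = 34 sets the finish at 34 days.
Dropping W→J doesn't change J's earliest start (13); another predecessor still binds.
The longest chain is now T→S→V→Z→Q = 6+7+8+6+7 = 34, so the workflow takes 34 days.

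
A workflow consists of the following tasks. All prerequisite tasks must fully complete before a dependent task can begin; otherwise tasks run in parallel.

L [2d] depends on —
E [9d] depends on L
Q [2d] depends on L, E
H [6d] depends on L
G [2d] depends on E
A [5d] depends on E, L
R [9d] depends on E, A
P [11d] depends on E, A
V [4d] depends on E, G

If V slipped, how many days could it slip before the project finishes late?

10

The longest chain is L→E→A→P = 2+9+5+11 = 27; overall finish 27 days.
The longest chain containing V totals 17 days.
So V can slip 27 − 17 = 10 days.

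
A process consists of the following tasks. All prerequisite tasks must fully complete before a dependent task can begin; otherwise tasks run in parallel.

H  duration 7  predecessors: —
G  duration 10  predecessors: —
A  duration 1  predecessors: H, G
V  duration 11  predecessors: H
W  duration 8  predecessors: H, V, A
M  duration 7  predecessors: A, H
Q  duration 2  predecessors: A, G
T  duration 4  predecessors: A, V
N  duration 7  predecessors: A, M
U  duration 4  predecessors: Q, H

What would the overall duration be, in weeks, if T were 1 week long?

26

Baseline: H→V→W = 7+11+8 = 26 → 26 weeks.
T is off the critical path — its longest chain is 22 weeks, giving 4 of slack.
That remains the longest chain; total 26 weeks.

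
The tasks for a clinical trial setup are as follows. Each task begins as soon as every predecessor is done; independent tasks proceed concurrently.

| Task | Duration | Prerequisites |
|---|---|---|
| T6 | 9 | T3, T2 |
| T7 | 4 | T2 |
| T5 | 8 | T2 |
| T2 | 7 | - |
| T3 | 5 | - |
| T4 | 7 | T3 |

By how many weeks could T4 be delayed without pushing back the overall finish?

4

T2→T6 = 7+9 = 16 sets the makespan at 16 weeks.
T4 finishes as early as 12 and must finish by 16.
Float = 16 − 12 = 4.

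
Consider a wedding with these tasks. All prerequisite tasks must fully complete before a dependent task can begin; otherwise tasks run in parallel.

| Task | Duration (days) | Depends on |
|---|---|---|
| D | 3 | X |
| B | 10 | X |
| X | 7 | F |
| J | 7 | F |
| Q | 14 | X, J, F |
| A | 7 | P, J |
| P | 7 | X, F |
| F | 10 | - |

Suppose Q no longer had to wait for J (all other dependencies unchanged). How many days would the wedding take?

Before: longest chain F→X→P→A = 10+7+7+7 = 31, finish 31.
Dropping J→Q doesn't change Q's earliest start (17); another predecessor still binds.
The longest chain is now F→X→P→A = 10+7+7+7 = 31, so the wedding takes 31 days.

31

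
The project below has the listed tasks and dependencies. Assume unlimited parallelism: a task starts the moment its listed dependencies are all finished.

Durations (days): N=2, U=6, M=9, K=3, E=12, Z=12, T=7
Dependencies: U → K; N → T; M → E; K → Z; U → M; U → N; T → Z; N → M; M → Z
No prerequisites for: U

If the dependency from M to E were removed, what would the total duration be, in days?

29

Before: longest chain U→N→M→Z = 6+2+9+12 = 29, finish 29.
Without M→E, E's earliest start moves from 17 to 0.
New critical path: U→N→M→Z = 6+2+9+12 = 29 ⇒ 29 days.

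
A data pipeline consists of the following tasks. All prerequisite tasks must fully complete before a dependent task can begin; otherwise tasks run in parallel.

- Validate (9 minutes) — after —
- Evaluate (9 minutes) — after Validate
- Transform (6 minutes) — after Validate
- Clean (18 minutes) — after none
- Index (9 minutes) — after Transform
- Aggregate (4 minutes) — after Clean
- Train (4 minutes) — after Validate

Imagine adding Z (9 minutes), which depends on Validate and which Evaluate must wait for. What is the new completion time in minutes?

27

Originally the data pipeline takes 24 minutes.
With Z inserted, Evaluate now waits for max(Validate, Z).
New critical path: Validate→Z→Evaluate = 9+9+9 = 27 ⇒ 27 minutes.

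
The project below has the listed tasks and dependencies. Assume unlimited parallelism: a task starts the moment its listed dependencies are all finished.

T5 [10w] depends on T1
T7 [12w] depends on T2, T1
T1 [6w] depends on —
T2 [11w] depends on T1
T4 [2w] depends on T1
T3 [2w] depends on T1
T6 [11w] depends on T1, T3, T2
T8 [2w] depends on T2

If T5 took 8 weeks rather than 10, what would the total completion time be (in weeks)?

29

Actual critical path: T1→T2→T7 = 6+11+12 = 29 ⇒ 29 weeks.
T5 has 13 weeks of float (longest path through it is 16).
That remains the longest chain; total 29 weeks.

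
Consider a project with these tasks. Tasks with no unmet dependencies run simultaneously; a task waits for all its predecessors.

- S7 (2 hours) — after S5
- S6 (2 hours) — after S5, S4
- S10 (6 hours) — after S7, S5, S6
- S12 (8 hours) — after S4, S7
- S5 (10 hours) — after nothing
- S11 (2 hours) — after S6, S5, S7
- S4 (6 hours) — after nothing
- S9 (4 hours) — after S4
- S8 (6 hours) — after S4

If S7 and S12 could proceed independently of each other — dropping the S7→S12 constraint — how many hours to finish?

18

Original critical path: S5→S7→S12 = 10+2+8 = 20 ⇒ 20 hours.
Without S7→S12, S12's earliest start moves from 12 to 6.
The longest chain is now S5→S6→S10 = 10+2+6 = 18, so the project takes 18 hours.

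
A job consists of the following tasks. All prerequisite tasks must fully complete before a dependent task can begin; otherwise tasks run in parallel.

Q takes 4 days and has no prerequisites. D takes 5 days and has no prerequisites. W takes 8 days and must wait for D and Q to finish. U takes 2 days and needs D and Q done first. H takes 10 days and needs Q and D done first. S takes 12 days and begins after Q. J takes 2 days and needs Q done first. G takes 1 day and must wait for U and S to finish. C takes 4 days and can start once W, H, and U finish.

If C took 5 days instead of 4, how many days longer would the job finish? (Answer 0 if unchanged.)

1

Critical path before the change: D→H→C = 5+10+4 = 19 giving 19 days.
C is on the critical path; changing it to 5 makes that path 20 days.
That remains the longest chain; total 20 days.
Change in finish: 20 − 19 = +1 days.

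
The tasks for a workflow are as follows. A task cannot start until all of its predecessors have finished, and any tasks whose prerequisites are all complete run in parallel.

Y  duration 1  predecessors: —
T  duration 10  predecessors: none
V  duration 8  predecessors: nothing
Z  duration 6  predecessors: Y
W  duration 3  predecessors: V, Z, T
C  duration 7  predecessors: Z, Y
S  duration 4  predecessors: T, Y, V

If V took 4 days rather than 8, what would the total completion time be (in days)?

The binding path is Y→Z→C = 1+6+7 = 14; finish at 14 days.
V is off the critical path — its longest chain is 12 days, giving 2 of slack.
That remains the longest chain; total 14 days.

14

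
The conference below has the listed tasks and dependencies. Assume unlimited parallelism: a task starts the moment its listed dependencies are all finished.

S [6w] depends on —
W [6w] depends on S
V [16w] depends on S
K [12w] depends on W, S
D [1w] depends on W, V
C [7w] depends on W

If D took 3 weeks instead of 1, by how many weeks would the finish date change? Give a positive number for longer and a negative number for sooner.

1

Critical path before the change: S→W→K = 6+6+12 = 24 giving 24 weeks.
The longest path through D is only 23 weeks, so D has float 1.
New critical path: S→V→D = 6+16+3 = 25 ⇒ 25 weeks.
Change in finish: 25 − 24 = +1 weeks.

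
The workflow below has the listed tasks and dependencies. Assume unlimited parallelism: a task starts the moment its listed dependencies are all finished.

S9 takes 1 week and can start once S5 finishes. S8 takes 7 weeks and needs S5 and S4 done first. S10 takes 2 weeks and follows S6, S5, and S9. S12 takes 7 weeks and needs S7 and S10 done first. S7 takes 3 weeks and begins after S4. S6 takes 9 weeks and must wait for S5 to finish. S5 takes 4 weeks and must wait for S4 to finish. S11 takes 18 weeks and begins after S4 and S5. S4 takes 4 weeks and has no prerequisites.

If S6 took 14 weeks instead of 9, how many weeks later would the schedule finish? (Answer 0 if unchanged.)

5

As given, the longest chain is S4→S5→S6→S10→S12 = 4+4+9+2+7 = 26, so the finish is 26 weeks.
S6 lies on that path, so at 14 weeks the path becomes 31 weeks.
No other chain overtakes it, so the finish is 31 weeks.
Change in finish: 31 − 26 = +5 weeks.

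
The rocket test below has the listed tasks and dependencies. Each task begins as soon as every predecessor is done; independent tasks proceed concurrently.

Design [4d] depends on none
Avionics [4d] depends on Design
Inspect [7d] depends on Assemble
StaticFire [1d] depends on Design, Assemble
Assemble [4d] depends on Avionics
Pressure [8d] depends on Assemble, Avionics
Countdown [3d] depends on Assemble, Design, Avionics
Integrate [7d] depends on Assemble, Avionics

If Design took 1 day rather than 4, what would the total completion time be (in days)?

17

The binding path is Design→Avionics→Assemble→Pressure = 4+4+4+8 = 20; finish at 20 days.
Since Design is critical, the -3 change carries straight to that chain (now 17 days).
No other chain overtakes it, so the finish is 17 days.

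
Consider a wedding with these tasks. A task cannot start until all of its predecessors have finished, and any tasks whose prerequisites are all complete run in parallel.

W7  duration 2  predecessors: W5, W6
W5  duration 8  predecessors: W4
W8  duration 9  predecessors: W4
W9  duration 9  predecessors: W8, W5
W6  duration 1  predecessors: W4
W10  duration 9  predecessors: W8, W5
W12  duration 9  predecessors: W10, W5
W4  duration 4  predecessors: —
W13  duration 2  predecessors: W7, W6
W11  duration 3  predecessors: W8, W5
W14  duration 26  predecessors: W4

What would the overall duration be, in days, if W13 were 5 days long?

Actual critical path: W4→W8→W10→W12 = 4+9+9+9 = 31 ⇒ 31 days.
The longest path through W13 is only 16 days, so W13 has float 15.
The critical path is still W4→W8→W10→W12; finish is now 31 days.

31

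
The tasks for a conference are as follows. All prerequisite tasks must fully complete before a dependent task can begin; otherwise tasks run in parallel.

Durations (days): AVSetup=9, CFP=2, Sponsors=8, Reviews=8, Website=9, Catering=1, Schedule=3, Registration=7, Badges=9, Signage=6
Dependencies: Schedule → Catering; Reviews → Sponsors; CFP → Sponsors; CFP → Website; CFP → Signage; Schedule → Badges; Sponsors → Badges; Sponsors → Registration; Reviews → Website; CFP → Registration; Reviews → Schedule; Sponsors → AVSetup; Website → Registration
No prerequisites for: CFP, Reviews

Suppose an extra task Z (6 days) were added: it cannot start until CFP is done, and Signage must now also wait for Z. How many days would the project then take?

Originally the project takes 25 days.
With Z inserted, Signage now waits for max(CFP, Z).
New critical path: Reviews→Sponsors→AVSetup = 8+8+9 = 25 ⇒ 25 days.

25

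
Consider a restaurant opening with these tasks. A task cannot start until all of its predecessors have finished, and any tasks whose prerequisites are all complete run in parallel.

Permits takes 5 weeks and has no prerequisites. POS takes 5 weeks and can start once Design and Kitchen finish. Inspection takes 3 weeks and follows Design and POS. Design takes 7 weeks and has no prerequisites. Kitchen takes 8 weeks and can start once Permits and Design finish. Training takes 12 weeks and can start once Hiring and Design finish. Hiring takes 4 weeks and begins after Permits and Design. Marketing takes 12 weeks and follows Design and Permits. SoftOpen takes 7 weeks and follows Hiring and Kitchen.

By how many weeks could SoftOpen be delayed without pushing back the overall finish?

1

Design→Kitchen→POS→Inspection = 7+8+5+3 = 23 sets the makespan at 23 weeks.
SoftOpen finishes as early as 22 and must finish by 23.
Slack of SoftOpen = 16 − 15 = 1 week.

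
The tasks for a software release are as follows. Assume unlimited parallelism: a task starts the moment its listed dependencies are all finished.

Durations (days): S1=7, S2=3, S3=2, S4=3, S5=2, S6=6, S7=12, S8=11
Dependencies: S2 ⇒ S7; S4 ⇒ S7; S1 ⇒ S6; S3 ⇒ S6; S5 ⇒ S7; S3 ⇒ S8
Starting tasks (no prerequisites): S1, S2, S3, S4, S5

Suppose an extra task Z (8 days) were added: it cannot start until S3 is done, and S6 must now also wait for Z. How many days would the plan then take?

Originally the plan takes 15 days.
With Z inserted, S6 now waits for max(S1, S3, Z).
New critical path: S3→Z→S6 = 2+8+6 = 16 ⇒ 16 days.

16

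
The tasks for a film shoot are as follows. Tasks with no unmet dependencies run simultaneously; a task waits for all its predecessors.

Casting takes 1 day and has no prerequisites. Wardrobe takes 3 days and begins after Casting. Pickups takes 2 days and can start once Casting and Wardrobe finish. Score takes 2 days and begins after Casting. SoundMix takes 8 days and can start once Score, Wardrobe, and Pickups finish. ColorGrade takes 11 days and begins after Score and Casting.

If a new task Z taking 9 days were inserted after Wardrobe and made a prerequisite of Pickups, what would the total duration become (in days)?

Originally the schedule takes 14 days.
With Z inserted, Pickups now waits for max(Casting, Wardrobe, Z).
New critical path: Casting→Wardrobe→Z→Pickups→SoundMix = 1+3+9+2+8 = 23 ⇒ 23 days.

23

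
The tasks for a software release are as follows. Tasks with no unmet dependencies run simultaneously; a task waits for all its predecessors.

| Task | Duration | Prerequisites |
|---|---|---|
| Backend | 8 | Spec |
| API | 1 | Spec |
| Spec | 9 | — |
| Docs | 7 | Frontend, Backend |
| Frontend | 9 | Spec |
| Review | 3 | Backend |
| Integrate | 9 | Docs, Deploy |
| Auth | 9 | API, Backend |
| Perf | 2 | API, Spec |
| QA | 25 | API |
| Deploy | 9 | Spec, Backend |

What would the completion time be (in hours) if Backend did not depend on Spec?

35

Original critical path: Spec→Backend→Deploy→Integrate = 9+8+9+9 = 35 ⇒ 35 hours.
Without Spec→Backend, Backend's earliest start moves from 9 to 0.
The longest chain is now Spec→API→QA = 9+1+25 = 35, so the schedule takes 35 hours.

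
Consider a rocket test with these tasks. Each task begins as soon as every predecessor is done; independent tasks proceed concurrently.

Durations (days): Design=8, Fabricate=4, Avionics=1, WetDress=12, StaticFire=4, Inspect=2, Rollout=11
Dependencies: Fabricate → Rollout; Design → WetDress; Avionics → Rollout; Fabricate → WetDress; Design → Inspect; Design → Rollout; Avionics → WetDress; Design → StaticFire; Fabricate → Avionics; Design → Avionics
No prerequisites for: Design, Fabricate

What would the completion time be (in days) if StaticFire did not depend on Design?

With the dependency in place, Design→Avionics→WetDress = 8+1+12 = 21 sets the finish at 21 days.
Without Design→StaticFire, StaticFire's earliest start moves from 8 to 0.
The longest chain is now Design→Avionics→WetDress = 8+1+12 = 21, so the plan takes 21 days.

21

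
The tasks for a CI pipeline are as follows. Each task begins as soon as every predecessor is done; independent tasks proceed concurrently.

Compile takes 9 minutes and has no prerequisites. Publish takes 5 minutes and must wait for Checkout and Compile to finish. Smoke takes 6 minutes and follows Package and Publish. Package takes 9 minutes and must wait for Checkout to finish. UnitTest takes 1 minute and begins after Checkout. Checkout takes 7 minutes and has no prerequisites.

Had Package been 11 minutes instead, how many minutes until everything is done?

Critical path before the change: Checkout→Package→Smoke = 7+9+6 = 22 giving 22 minutes.
Package is on the critical path; changing it to 11 makes that path 24 minutes.
The critical path is still Checkout→Package→Smoke; finish is now 24 minutes.

24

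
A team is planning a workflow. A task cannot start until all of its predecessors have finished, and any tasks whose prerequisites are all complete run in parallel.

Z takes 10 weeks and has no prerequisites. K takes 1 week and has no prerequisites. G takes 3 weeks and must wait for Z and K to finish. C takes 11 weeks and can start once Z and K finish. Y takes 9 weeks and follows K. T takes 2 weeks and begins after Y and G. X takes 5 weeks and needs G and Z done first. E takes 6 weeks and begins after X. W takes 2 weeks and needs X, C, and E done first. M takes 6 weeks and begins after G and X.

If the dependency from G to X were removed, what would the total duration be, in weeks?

Original critical path: Z→G→X→E→W = 10+3+5+6+2 = 26 ⇒ 26 weeks.
Without G→X, X's earliest start moves from 13 to 10.
After: Z→C→W = 10+11+2 = 23 → 23 weeks.

23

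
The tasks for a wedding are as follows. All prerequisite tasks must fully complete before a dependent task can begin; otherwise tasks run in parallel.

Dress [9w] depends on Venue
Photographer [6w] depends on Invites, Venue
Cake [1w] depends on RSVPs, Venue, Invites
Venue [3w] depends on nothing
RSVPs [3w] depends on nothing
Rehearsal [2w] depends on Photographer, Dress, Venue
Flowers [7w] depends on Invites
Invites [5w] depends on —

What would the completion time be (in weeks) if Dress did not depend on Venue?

13

Original critical path: Venue→Dress→Rehearsal = 3+9+2 = 14 ⇒ 14 weeks.
Without Venue→Dress, Dress's earliest start moves from 3 to 0.
After: Invites→Photographer→Rehearsal = 5+6+2 = 13 → 13 weeks.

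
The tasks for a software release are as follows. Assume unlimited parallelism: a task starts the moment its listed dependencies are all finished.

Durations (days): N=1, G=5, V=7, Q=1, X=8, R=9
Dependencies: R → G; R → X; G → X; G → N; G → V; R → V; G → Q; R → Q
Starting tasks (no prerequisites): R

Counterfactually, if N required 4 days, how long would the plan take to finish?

22

Critical path before the change: R→G→X = 9+5+8 = 22 giving 22 days.
N has 7 days of float (longest path through it is 15).
The critical path is still R→G→X; finish is now 22 days.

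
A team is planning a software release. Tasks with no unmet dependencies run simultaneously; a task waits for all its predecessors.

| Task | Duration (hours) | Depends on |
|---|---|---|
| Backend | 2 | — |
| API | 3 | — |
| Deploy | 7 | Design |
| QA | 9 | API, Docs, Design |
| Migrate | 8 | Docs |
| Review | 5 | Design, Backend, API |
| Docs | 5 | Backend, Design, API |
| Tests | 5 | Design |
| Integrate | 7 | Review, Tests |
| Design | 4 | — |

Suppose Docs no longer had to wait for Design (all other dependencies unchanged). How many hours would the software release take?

With the dependency in place, Design→Docs→QA = 4+5+9 = 18 sets the finish at 18 hours.
Without Design→Docs, Docs's earliest start moves from 4 to 3.
New critical path: API→Docs→QA = 3+5+9 = 17 ⇒ 17 hours.

17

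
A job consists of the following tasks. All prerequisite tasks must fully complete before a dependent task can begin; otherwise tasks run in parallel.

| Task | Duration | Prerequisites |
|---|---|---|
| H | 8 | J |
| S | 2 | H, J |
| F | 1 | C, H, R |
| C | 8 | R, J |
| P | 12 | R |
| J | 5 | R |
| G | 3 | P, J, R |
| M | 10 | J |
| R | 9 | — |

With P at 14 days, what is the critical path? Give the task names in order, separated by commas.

R, P, G

Baseline: R→P→G = 9+12+3 = 24 → 24 days.
P is on the critical path; changing it to 14 makes that path 26 days.
No other chain overtakes it, so the finish is 26 days.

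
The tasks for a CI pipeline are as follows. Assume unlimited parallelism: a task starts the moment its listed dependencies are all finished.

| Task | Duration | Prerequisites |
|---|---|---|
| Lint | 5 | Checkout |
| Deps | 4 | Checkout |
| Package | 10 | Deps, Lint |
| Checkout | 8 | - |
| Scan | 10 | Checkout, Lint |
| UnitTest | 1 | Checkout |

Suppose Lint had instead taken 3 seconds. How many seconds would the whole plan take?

22

As given, the longest chain is Checkout→Lint→Package = 8+5+10 = 23, so the finish is 23 seconds.
Lint lies on that path, so at 3 seconds the path becomes 21 seconds.
New critical path: Checkout→Deps→Package = 8+4+10 = 22 ⇒ 22 seconds.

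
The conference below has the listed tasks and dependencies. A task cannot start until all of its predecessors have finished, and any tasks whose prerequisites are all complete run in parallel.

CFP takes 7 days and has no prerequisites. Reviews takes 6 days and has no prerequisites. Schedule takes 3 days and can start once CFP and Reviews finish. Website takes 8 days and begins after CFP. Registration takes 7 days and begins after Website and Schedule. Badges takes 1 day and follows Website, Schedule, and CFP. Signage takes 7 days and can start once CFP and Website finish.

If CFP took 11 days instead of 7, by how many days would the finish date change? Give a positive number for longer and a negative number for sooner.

4

Baseline: CFP→Website→Registration = 7+8+7 = 22 → 22 days.
CFP lies on that path, so at 11 days the path becomes 26 days.
The critical path is still CFP→Website→Registration; finish is now 26 days.
Change in finish: 26 − 22 = +4 days.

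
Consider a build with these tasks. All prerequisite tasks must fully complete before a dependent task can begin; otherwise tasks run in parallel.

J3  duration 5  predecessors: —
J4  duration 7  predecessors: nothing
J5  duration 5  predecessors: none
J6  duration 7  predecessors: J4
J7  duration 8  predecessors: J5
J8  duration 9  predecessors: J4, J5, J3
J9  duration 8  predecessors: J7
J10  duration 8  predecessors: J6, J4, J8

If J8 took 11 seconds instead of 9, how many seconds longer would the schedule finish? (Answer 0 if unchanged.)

Baseline: J4→J8→J10 = 7+9+8 = 24 → 24 seconds.
J8 lies on that path, so at 11 seconds the path becomes 26 seconds.
That remains the longest chain; total 26 seconds.
Change in finish: 26 − 24 = +2 seconds.

2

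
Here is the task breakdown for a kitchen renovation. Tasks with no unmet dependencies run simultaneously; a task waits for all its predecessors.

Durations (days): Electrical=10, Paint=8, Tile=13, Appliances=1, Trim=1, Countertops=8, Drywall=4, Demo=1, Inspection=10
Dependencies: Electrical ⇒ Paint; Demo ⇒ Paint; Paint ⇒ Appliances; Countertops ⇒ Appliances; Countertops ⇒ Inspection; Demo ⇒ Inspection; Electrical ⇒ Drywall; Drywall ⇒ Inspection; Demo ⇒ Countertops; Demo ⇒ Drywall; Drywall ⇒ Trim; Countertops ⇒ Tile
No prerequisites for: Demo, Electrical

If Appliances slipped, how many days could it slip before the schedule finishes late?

5

Electrical→Drywall→Inspection = 10+4+10 = 24 sets the makespan at 24 days.
Appliances finishes as early as 19 and must finish by 24.
Float = 24 − 19 = 5.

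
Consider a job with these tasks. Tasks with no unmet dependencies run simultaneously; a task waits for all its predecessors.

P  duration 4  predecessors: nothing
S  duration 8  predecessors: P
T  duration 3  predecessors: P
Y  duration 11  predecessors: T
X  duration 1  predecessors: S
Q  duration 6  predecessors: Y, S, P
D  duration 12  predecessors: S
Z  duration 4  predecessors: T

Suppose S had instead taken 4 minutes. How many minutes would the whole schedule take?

24

Baseline: P→S→D = 4+8+12 = 24 → 24 minutes.
Since S is critical, the -4 change carries straight to that chain (now 20 minutes).
Now P→T→Y→Q = 4+3+11+6 = 24 is longest, so the finish becomes 24 minutes.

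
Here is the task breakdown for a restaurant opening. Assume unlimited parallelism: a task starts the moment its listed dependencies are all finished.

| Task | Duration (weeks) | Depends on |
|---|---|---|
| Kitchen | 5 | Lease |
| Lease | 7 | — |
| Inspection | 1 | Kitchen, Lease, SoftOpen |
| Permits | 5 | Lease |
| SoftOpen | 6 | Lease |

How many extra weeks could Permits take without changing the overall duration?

Lease→SoftOpen→Inspection = 7+6+1 = 14 sets the makespan at 14 weeks.
Permits finishes as early as 12 and must finish by 14.
So Permits can slip 14 − 12 = 2 weeks.

2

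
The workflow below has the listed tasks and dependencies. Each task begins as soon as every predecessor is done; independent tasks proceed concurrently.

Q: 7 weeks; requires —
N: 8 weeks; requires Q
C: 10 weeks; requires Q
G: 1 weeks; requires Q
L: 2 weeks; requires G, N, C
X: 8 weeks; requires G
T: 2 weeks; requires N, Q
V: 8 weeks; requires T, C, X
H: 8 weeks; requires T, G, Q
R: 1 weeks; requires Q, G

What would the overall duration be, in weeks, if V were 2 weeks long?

As given, the longest chain is Q→N→T→V = 7+8+2+8 = 25, so the finish is 25 weeks.
Since V is critical, the -6 change carries straight to that chain (now 19 weeks).
Now Q→N→T→H = 7+8+2+8 = 25 is longest, so the finish becomes 25 weeks.

25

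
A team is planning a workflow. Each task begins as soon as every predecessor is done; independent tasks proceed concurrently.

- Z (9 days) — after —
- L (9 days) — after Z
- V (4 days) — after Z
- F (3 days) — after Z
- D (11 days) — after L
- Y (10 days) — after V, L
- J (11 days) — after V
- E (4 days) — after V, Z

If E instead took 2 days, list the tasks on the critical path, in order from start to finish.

Critical path before the change: Z→L→D = 9+9+11 = 29 giving 29 days.
The longest path through E is only 17 days, so E has float 12.
No other chain overtakes it, so the finish is 29 days.

Z, L, D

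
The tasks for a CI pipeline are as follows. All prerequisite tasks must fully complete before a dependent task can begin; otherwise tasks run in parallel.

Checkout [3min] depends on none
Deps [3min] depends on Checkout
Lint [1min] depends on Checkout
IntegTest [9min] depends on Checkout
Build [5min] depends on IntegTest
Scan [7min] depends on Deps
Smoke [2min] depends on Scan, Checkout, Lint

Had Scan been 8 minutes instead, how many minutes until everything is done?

Actual critical path: Checkout→IntegTest→Build = 3+9+5 = 17 ⇒ 17 minutes.
Scan has 2 minutes of float (longest path through it is 15).
No other chain overtakes it, so the finish is 17 minutes.

17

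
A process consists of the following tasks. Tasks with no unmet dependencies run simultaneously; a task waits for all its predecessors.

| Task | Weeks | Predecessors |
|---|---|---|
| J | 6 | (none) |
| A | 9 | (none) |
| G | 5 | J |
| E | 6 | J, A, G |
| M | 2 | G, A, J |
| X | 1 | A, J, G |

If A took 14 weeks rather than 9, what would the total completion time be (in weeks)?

Actual critical path: J→G→E = 6+5+6 = 17 ⇒ 17 weeks.
The longest path through A is only 15 weeks, so A has float 2.
Now A→E = 14+6 = 20 is longest, so the finish becomes 20 weeks.

20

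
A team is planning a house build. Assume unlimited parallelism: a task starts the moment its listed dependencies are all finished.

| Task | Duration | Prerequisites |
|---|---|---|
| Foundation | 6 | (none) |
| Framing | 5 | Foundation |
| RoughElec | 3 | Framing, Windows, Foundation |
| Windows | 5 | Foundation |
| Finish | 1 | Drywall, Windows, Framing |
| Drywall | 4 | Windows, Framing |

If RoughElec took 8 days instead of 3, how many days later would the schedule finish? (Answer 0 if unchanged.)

3

Baseline: Foundation→Framing→Drywall→Finish = 6+5+4+1 = 16 → 16 days.
The longest path through RoughElec is only 14 days, so RoughElec has float 2.
Now Foundation→Framing→RoughElec = 6+5+8 = 19 is longest, so the finish becomes 19 days.
Change in finish: 19 − 16 = +3 days.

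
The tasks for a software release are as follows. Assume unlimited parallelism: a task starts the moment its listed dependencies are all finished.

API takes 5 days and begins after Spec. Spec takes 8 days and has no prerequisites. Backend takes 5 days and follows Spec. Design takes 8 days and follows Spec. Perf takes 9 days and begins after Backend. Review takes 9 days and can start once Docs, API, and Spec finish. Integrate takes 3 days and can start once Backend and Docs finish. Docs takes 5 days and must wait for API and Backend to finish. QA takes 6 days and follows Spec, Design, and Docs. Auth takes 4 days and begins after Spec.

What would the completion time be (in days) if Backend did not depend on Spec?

With the dependency in place, Spec→Backend→Docs→Review = 8+5+5+9 = 27 sets the finish at 27 days.
Without Spec→Backend, Backend's earliest start moves from 8 to 0.
After: Spec→API→Docs→Review = 8+5+5+9 = 27 → 27 days.

27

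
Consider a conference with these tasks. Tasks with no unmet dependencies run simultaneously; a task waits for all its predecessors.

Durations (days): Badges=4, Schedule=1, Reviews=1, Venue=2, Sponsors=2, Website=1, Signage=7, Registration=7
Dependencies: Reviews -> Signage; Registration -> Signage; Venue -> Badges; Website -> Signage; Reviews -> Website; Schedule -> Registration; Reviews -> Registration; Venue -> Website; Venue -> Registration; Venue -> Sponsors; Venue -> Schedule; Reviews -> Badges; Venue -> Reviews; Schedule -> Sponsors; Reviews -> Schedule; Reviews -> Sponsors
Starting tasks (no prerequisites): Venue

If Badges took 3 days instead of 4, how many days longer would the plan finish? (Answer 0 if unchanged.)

The binding path is Venue→Reviews→Schedule→Registration→Signage = 2+1+1+7+7 = 18; finish at 18 days.
Badges is off the critical path — its longest chain is 7 days, giving 11 of slack.
The critical path is still Venue→Reviews→Schedule→Registration→Signage; finish is now 18 days.
Change in finish: 18 − 18 = +0 days.

0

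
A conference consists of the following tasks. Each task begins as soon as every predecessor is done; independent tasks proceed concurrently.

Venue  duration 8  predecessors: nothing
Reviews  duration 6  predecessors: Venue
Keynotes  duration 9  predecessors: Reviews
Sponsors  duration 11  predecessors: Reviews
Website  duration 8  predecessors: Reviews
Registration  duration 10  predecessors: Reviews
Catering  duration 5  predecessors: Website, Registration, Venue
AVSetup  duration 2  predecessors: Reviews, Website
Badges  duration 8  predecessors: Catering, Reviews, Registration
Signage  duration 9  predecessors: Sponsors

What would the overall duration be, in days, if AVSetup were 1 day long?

37

The binding path is Venue→Reviews→Registration→Catering→Badges = 8+6+10+5+8 = 37; finish at 37 days.
The longest path through AVSetup is only 24 days, so AVSetup has float 13.
That remains the longest chain; total 37 days.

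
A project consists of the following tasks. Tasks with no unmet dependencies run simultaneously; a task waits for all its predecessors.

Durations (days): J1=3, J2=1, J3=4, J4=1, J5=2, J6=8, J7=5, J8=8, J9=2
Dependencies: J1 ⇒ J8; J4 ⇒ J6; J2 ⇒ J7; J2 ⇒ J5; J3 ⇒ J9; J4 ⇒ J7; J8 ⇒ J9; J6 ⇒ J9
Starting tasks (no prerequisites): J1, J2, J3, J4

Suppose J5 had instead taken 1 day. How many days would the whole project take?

Baseline: J1→J8→J9 = 3+8+2 = 13 → 13 days.
J5 has 10 days of float (longest path through it is 3).
No other chain overtakes it, so the finish is 13 days.

13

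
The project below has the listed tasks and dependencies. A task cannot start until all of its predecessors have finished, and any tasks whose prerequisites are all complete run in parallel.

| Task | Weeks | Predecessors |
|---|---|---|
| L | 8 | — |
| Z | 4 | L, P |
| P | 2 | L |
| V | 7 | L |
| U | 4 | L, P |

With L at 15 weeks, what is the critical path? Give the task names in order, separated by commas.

L, V

As given, the longest chain is L→V = 8+7 = 15, so the finish is 15 weeks.
Since L is critical, the +7 change carries straight to that chain (now 22 weeks).
The critical path is still L→V; finish is now 22 weeks.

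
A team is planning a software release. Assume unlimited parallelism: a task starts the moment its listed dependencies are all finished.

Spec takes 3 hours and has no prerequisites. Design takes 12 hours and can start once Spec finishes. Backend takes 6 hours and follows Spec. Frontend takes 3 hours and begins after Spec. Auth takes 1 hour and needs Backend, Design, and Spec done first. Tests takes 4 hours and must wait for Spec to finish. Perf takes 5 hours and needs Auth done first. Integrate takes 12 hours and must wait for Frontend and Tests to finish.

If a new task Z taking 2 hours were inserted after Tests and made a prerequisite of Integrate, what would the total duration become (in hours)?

21

Originally the plan takes 21 hours.
With Z inserted, Integrate now waits for max(Frontend, Tests, Z).
New critical path: Spec→Design→Auth→Perf = 3+12+1+5 = 21 ⇒ 21 hours.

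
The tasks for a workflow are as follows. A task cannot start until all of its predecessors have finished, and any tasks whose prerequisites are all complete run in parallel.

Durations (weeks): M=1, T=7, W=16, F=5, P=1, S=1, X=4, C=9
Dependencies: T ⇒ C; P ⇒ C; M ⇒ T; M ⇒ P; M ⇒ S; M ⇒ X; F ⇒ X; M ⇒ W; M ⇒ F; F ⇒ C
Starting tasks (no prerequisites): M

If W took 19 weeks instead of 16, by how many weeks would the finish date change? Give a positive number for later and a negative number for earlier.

3

Actual critical path: M→W = 1+16 = 17 ⇒ 17 weeks.
W is on the critical path; changing it to 19 makes that path 20 weeks.
No other chain overtakes it, so the finish is 20 weeks.
Change in finish: 20 − 17 = +3 weeks.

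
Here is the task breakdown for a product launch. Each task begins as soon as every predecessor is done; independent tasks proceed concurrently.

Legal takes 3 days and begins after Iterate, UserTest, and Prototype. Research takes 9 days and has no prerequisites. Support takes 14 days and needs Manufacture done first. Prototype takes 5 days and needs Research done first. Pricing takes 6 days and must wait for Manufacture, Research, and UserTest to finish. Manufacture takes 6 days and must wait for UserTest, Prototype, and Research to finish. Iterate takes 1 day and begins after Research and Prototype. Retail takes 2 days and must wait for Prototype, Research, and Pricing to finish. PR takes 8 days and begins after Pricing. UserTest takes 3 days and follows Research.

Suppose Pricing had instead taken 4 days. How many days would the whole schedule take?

Actual critical path: Research→Prototype→Manufacture→Pricing→PR = 9+5+6+6+8 = 34 ⇒ 34 days.
Pricing lies on that path, so at 4 days the path becomes 32 days.
New critical path: Research→Prototype→Manufacture→Support = 9+5+6+14 = 34 ⇒ 34 days.

34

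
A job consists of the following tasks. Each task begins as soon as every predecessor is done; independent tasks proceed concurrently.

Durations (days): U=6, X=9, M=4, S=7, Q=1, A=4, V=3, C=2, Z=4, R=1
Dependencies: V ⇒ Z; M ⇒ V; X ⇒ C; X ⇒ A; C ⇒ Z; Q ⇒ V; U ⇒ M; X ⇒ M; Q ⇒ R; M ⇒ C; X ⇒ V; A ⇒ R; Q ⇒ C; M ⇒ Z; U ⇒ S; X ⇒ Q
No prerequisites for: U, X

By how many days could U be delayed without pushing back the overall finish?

Critical path: X→M→V→Z = 9+4+3+4 = 20, so the finish is 20 days.
U finishes as early as 6 and must finish by 9.
So U can slip 9 − 6 = 3 days.

3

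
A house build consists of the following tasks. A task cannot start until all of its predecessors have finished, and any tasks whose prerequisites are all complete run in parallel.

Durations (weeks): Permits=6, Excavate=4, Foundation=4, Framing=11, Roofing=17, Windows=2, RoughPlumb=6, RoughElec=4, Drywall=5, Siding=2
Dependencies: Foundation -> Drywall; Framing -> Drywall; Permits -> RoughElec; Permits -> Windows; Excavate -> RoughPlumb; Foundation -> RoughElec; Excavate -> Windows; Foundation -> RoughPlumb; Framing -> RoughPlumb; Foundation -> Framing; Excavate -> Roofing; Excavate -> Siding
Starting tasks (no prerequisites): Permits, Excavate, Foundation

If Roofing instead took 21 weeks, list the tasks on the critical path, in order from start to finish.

Excavate, Roofing

Actual critical path: Excavate→Roofing = 4+17 = 21 ⇒ 21 weeks.
Roofing lies on that path, so at 21 weeks the path becomes 25 weeks.
That remains the longest chain; total 25 weeks.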